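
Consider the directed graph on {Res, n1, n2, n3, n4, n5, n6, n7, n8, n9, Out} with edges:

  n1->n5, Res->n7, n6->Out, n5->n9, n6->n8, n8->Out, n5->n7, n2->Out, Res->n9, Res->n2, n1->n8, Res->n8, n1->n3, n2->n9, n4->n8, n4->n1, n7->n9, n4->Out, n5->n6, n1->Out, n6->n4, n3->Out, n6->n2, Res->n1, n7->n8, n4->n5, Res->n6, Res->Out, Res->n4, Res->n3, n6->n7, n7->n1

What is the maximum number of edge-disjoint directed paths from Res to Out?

Assign every edge capacity 1; by Menger, the answer equals the max flow.
Path Res→Out (+1); total 1.
Path Res→n1→Out (+1); total 2.
Path Res→n2→Out (+1); total 3.
Path Res→n3→Out (+1); total 4.
Path Res→n4→Out (+1); total 5.
Path Res→n6→Out (+1); total 6.
Path Res→n8→Out (+1); total 7.
No residual Res→Out path; max flow = 7.
Certifying cut of size 7: {Res→Out, n1→Out, n2→Out, n3→Out, n4→Out, n6→Out, n8→Out}.

7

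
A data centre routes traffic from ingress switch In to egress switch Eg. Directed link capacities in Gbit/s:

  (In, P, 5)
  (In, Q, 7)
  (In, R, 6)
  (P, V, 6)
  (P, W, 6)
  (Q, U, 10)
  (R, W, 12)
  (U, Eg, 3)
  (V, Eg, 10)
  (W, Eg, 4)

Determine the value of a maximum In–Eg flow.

12

Augment In→P→V→Eg: bottleneck 5, flow now 5.
Augment In→Q→U→Eg: bottleneck 3, flow now 8.
Augment In→R→W→Eg: bottleneck 4, flow now 12.
No augmenting path remains; maximum flow = 12.
In the residual graph, reachable from In: {In, Q, R, U, W}.
Min-cut edges: In→P (5), U→Eg (3), W→Eg (4); capacity 5 + 3 + 4 = 12.
This cut is saturated, so no flow can exceed 12.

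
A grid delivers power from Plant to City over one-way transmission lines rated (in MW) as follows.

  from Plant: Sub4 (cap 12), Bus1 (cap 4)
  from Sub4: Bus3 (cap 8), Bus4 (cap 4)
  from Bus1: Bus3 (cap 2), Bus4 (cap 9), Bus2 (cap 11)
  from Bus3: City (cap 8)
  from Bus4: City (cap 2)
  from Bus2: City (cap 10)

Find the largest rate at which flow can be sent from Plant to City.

14

Augment Plant→Sub4→Bus3→City: bottleneck 8, flow now 8.
Augment Plant→Sub4→Bus4→City: bottleneck 2, flow now 10.
Augment Plant→Bus1→Bus2→City: bottleneck 4, flow now 14.
No augmenting path remains; maximum flow = 14.
In the residual graph, reachable from Plant: {Plant, Sub4, Bus4}.
Min-cut edges: Plant→Bus1 (4), Sub4→Bus3 (8), Bus4→City (2); capacity 4 + 8 + 2 = 14.
This cut is saturated, so no flow can exceed 14.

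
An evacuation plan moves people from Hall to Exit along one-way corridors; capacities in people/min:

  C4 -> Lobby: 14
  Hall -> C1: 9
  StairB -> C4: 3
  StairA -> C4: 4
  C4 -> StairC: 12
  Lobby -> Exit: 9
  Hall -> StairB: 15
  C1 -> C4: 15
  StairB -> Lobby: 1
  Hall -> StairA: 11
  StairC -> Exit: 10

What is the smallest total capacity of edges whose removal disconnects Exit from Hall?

Augment Hall→StairB→Lobby→Exit: bottleneck 1, flow now 1.
Augment Hall→C1→C4→Lobby→Exit: bottleneck 8, flow now 9.
Augment Hall→C1→C4→StairC→Exit: bottleneck 1, flow now 10.
Augment Hall→StairB→C4→StairC→Exit: bottleneck 3, flow now 13.
Augment Hall→StairA→C4→StairC→Exit: bottleneck 4, flow now 17.
No augmenting path remains; maximum flow = 17.
By max-flow min-cut, the minimum cut capacity equals the max flow.
In the residual graph, reachable from Hall: {Hall, StairB, StairA}.
Min-cut edges: Hall→C1 (9), StairB→C4 (3), StairB→Lobby (1), StairA→C4 (4); capacity 9 + 3 + 1 + 4 = 17.

17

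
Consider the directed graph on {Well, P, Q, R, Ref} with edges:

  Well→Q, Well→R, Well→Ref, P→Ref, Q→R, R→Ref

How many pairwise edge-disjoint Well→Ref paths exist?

2

Assign every edge capacity 1; by Menger, the answer equals the max flow.
Path Well→Ref (+1); total 1.
Path Well→R→Ref (+1); total 2.
No residual Well→Ref path; max flow = 2.
Certifying cut of size 2: {R→Ref, Well→Ref}.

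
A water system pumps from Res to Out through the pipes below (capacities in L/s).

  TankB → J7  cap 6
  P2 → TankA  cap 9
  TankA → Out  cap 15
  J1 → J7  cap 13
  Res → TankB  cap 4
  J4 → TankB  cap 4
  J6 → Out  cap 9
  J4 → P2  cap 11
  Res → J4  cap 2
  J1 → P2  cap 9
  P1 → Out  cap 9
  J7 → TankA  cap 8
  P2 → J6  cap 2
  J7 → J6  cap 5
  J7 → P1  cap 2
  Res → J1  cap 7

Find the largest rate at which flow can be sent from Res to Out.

Augment Res→J4→P2→J6→Out: bottleneck 2, flow now 2.
Augment Res→J1→J7→J6→Out: bottleneck 5, flow now 7.
Augment Res→J1→J7→TankA→Out: bottleneck 2, flow now 9.
Augment Res→TankB→J7→TankA→Out: bottleneck 4, flow now 13.
No augmenting path remains; maximum flow = 13.
In the residual graph, reachable from Res: {Res}.
Min-cut edges: Res→J4 (2), Res→J1 (7), Res→TankB (4); capacity 2 + 7 + 4 = 13.
This cut is saturated, so no flow can exceed 13.

13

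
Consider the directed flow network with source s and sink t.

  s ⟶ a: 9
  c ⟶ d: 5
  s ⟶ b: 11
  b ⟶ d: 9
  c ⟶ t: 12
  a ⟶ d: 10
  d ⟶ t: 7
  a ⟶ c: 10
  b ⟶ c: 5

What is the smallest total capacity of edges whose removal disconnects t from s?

Augment s→a→c→t: bottleneck 9, flow now 9.
Augment s→b→c→t: bottleneck 3, flow now 12.
Augment s→b→d→t: bottleneck 7, flow now 19.
No augmenting path remains; maximum flow = 19.
By max-flow min-cut, the minimum cut capacity equals the max flow.
In the residual graph, reachable from s: {s, a, b, c, d}.
Min-cut edges: c→t (12), d→t (7); capacity 12 + 7 = 19.

19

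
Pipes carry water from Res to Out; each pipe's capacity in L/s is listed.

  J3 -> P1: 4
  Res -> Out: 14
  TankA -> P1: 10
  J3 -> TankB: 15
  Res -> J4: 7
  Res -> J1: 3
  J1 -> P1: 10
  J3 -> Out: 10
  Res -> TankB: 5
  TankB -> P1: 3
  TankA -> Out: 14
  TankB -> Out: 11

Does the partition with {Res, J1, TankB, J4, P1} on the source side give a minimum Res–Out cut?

Given cut capacity: 14 + 11 = 25.
Augment Res→Out: bottleneck 14, flow now 14.
Augment Res→TankB→Out: bottleneck 5, flow now 19.
No augmenting path remains; maximum flow = 19.
In the residual graph, reachable from Res: {Res, J1, J4, P1}.
Min-cut edges: Res→TankB (5), Res→Out (14); capacity 5 + 14 = 19.
Cut capacity 25 exceeds the max flow 19, so it is not minimum.

No — its capacity is 25, but the minimum cut has capacity 19.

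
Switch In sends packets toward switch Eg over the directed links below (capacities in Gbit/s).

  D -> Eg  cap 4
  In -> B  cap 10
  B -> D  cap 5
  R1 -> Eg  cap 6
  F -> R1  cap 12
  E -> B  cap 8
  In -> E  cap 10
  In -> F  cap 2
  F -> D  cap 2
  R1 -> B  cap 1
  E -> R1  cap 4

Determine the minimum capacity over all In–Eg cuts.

Augment In→F→D→Eg: bottleneck 2, flow now 2.
Augment In→E→R1→Eg: bottleneck 4, flow now 6.
Augment In→B→D→Eg: bottleneck 2, flow now 8.
Augment In→B→D→F→R1→Eg: bottleneck 2, flow now 10. (uses reverse residual edge)
No augmenting path remains; maximum flow = 10.
By max-flow min-cut, the minimum cut capacity equals the max flow.
In the residual graph, reachable from In: {In, E, B, D}.
Min-cut edges: In→F (2), E→R1 (4), D→Eg (4); capacity 2 + 4 + 4 = 10.

10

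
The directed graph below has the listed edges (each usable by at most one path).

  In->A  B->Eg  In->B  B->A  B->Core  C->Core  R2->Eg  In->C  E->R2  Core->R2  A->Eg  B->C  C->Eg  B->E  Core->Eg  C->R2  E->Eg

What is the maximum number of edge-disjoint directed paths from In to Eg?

Assign every edge capacity 1; by Menger, the answer equals the max flow.
Path In→B→Eg (+1); total 1.
Path In→A→Eg (+1); total 2.
Path In→C→Eg (+1); total 3.
No residual In→Eg path; max flow = 3.
Certifying cut of size 3: {In→A, In→B, In→C}.

3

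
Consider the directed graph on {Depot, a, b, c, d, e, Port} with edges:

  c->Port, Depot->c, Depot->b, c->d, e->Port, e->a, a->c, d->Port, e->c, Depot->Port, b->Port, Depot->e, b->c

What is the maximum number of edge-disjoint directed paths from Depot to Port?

Assign every edge capacity 1; by Menger, the answer equals the max flow.
Path Depot→Port (+1); total 1.
Path Depot→b→Port (+1); total 2.
Path Depot→c→Port (+1); total 3.
Path Depot→e→Port (+1); total 4.
No residual Depot→Port path; max flow = 4.
Certifying cut of size 4: {Depot→Port, Depot→b, Depot→c, Depot→e}.

4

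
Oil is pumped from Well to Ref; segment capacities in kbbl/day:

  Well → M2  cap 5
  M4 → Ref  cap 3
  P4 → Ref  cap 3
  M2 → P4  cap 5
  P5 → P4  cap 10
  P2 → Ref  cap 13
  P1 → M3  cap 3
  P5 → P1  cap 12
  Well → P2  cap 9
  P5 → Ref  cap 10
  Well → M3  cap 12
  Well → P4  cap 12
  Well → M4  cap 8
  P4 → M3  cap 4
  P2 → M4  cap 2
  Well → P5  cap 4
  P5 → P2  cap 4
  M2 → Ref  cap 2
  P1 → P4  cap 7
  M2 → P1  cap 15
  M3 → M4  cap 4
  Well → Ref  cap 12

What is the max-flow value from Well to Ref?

33

Augment Well→Ref: bottleneck 12, flow now 12.
Augment Well→P5→Ref: bottleneck 4, flow now 16.
Augment Well→M2→Ref: bottleneck 2, flow now 18.
Augment Well→P2→Ref: bottleneck 9, flow now 27.
Augment Well→P4→Ref: bottleneck 3, flow now 30.
Augment Well→M4→Ref: bottleneck 3, flow now 33.
No augmenting path remains; maximum flow = 33.
In the residual graph, reachable from Well: {Well, M2, P1, P4, M3, M4}.
Min-cut edges: Well→P5 (4), Well→P2 (9), Well→Ref (12), M2→Ref (2), P4→Ref (3), M4→Ref (3); capacity 4 + 9 + 12 + 2 + 3 + 3 = 33.
This cut is saturated, so no flow can exceed 33.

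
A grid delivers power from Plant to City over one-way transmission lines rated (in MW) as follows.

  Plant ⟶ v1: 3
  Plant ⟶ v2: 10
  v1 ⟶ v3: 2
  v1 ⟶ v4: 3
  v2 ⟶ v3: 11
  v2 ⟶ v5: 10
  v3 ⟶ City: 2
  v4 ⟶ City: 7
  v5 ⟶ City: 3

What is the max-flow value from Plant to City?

Augment Plant→v1→v3→City: bottleneck 2, flow now 2.
Augment Plant→v1→v4→City: bottleneck 1, flow now 3.
Augment Plant→v2→v5→City: bottleneck 3, flow now 6.
Augment Plant→v2→v3→v1→v4→City: bottleneck 2, flow now 8. (uses reverse residual edge)
No augmenting path remains; maximum flow = 8.
In the residual graph, reachable from Plant: {Plant, v2, v3, v5}.
Min-cut edges: Plant→v1 (3), v3→City (2), v5→City (3); capacity 3 + 2 + 3 = 8.
This cut is saturated, so no flow can exceed 8.

8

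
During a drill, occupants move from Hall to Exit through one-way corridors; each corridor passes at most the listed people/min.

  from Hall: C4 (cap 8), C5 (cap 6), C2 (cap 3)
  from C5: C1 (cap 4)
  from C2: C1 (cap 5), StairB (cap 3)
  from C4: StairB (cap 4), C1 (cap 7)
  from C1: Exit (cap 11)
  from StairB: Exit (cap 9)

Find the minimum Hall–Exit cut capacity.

15

Augment Hall→C5→C1→Exit: bottleneck 4, flow now 4.
Augment Hall→C2→C1→Exit: bottleneck 3, flow now 7.
Augment Hall→C4→C1→Exit: bottleneck 4, flow now 11.
Augment Hall→C4→StairB→Exit: bottleneck 4, flow now 15.
No augmenting path remains; maximum flow = 15.
By max-flow min-cut, the minimum cut capacity equals the max flow.
In the residual graph, reachable from Hall: {Hall, C5}.
Min-cut edges: Hall→C2 (3), Hall→C4 (8), C5→C1 (4); capacity 3 + 8 + 4 = 15.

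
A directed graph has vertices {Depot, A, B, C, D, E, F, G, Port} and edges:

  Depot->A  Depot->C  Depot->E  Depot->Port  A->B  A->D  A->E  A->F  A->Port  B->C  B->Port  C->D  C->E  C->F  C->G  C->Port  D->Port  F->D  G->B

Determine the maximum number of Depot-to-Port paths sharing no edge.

Assign every edge capacity 1; by Menger, the answer equals the max flow.
Path Depot→Port (+1); total 1.
Path Depot→A→Port (+1); total 2.
Path Depot→C→Port (+1); total 3.
No residual Depot→Port path; max flow = 3.
Certifying cut of size 3: {Depot→A, Depot→C, Depot→Port}.

3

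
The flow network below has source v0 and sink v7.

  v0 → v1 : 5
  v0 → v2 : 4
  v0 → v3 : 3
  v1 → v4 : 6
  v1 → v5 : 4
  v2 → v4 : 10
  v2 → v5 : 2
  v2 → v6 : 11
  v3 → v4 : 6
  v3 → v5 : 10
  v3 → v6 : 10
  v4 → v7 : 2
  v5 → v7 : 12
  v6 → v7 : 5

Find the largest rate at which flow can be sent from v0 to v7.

12

Augment v0→v1→v4→v7: bottleneck 2, flow now 2.
Augment v0→v1→v5→v7: bottleneck 3, flow now 5.
Augment v0→v2→v5→v7: bottleneck 2, flow now 7.
Augment v0→v2→v6→v7: bottleneck 2, flow now 9.
Augment v0→v3→v5→v7: bottleneck 3, flow now 12.
No augmenting path remains; maximum flow = 12.
In the residual graph, reachable from v0: {v0}.
Min-cut edges: v0→v1 (5), v0→v2 (4), v0→v3 (3); capacity 5 + 4 + 3 = 12.
This cut is saturated, so no flow can exceed 12.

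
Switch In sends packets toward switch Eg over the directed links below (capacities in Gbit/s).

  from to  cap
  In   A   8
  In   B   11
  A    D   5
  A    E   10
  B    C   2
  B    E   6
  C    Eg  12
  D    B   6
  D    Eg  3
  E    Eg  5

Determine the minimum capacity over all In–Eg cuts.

10

Augment In→A→D→Eg: bottleneck 3, flow now 3.
Augment In→A→E→Eg: bottleneck 5, flow now 8.
Augment In→B→C→Eg: bottleneck 2, flow now 10.
No augmenting path remains; maximum flow = 10.
By max-flow min-cut, the minimum cut capacity equals the max flow.
In the residual graph, reachable from In: {In, A, B, D, E}.
Min-cut edges: B→C (2), D→Eg (3), E→Eg (5); capacity 2 + 3 + 5 = 10.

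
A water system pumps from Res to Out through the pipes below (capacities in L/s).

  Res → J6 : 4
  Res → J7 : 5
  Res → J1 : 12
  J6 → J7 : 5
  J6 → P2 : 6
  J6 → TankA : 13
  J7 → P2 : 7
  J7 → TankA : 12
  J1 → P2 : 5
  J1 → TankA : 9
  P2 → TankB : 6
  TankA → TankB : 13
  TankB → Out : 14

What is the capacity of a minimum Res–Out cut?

Augment Res→J6→P2→TankB→Out: bottleneck 4, flow now 4.
Augment Res→J7→P2→TankB→Out: bottleneck 2, flow now 6.
Augment Res→J7→TankA→TankB→Out: bottleneck 3, flow now 9.
Augment Res→J1→TankA→TankB→Out: bottleneck 5, flow now 14.
No augmenting path remains; maximum flow = 14.
By max-flow min-cut, the minimum cut capacity equals the max flow.
In the residual graph, reachable from Res: {Res, J6, J7, J1, P2, TankA, TankB}.
Min-cut edges: TankB→Out (14); capacity 14 = 14.

14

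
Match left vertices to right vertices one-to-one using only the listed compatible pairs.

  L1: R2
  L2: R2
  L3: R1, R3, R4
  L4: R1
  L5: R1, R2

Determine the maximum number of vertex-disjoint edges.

3

Unit-capacity flow: source→left, listed edges, right→sink; max matching = max flow.
Augmenting path L1→R2 (+1); matched 1.
Augmenting path L3→R1 (+1); matched 2.
Augmenting path L4→R1→L3→R3 (+1); matched 3.
No augmenting path remains; maximum matching = 3.
König certificate: {L3, R1, R2} is a vertex cover of size 3 (every listed pair touches it), so no matching can be larger.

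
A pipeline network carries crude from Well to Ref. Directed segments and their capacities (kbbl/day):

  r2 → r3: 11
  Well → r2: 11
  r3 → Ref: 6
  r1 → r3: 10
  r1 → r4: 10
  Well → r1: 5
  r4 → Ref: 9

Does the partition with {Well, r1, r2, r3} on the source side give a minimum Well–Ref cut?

Given cut capacity: 10 + 6 = 16.
Augment Well→r1→r3→Ref: bottleneck 5, flow now 5.
Augment Well→r2→r3→Ref: bottleneck 1, flow now 6.
Augment Well→r2→r3→r1→r4→Ref: bottleneck 5, flow now 11. (uses reverse residual edge)
No augmenting path remains; maximum flow = 11.
In the residual graph, reachable from Well: {Well, r2, r3}.
Min-cut edges: Well→r1 (5), r3→Ref (6); capacity 5 + 6 = 11.
Cut capacity 16 exceeds the max flow 11, so it is not minimum.

No — its capacity is 16, but the minimum cut has capacity 11.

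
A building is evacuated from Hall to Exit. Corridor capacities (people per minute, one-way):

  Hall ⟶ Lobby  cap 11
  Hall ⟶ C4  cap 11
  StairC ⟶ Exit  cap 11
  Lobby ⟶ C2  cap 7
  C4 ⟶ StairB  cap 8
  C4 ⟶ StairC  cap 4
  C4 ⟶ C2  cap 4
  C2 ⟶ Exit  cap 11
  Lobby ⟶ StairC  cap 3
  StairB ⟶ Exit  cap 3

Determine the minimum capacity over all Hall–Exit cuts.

Augment Hall→Lobby→StairC→Exit: bottleneck 3, flow now 3.
Augment Hall→Lobby→C2→Exit: bottleneck 7, flow now 10.
Augment Hall→C4→StairB→Exit: bottleneck 3, flow now 13.
Augment Hall→C4→StairC→Exit: bottleneck 4, flow now 17.
Augment Hall→C4→C2→Exit: bottleneck 4, flow now 21.
No augmenting path remains; maximum flow = 21.
By max-flow min-cut, the minimum cut capacity equals the max flow.
In the residual graph, reachable from Hall: {Hall, Lobby}.
Min-cut edges: Hall→C4 (11), Lobby→StairC (3), Lobby→C2 (7); capacity 11 + 3 + 7 = 21.

21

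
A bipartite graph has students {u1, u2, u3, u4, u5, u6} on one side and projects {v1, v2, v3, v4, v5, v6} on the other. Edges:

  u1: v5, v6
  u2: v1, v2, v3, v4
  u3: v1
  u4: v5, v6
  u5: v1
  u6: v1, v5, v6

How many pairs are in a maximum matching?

4

Unit-capacity flow: source→left, listed edges, right→sink; max matching = max flow.
Augmenting path u1→v5 (+1); matched 1.
Augmenting path u2→v1 (+1); matched 2.
Augmenting path u4→v6 (+1); matched 3.
Augmenting path u3→v1→u2→v2 (+1); matched 4.
No augmenting path remains; maximum matching = 4.
König certificate: {u2, v1, v5, v6} is a vertex cover of size 4 (every listed pair touches it), so no matching can be larger.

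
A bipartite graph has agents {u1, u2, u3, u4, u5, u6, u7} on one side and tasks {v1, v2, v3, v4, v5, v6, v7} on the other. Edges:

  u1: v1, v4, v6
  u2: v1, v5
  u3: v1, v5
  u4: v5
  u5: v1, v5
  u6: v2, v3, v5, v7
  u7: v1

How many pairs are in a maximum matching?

4

Unit-capacity flow: source→left, listed edges, right→sink; max matching = max flow.
Augmenting path u1→v1 (+1); matched 1.
Augmenting path u2→v5 (+1); matched 2.
Augmenting path u6→v2 (+1); matched 3.
Augmenting path u3→v1→u1→v4 (+1); matched 4.
No augmenting path remains; maximum matching = 4.
König certificate: {u1, u6, v1, v5} is a vertex cover of size 4 (every listed pair touches it), so no matching can be larger.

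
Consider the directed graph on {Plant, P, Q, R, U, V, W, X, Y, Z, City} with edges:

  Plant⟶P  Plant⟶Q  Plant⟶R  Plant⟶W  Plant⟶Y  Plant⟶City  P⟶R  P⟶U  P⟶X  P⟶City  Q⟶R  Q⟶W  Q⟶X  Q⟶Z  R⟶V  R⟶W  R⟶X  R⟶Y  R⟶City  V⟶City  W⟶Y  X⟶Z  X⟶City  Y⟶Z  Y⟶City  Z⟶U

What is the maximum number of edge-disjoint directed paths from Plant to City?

5

Assign every edge capacity 1; by Menger, the answer equals the max flow.
Path Plant→City (+1); total 1.
Path Plant→P→City (+1); total 2.
Path Plant→R→City (+1); total 3.
Path Plant→Y→City (+1); total 4.
Path Plant→Q→X→City (+1); total 5.
No residual Plant→City path; max flow = 5.
Certifying cut of size 5: {Plant→City, Plant→P, Plant→Q, Plant→R, Y→City}.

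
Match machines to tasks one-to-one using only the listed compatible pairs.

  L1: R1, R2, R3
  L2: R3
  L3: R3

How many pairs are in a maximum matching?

Unit-capacity flow: source→left, listed edges, right→sink; max matching = max flow.
Augmenting path L1→R1 (+1); matched 1.
Augmenting path L2→R3 (+1); matched 2.
No augmenting path remains; maximum matching = 2.
König certificate: {L1, R3} is a vertex cover of size 2 (every listed pair touches it), so no matching can be larger.

2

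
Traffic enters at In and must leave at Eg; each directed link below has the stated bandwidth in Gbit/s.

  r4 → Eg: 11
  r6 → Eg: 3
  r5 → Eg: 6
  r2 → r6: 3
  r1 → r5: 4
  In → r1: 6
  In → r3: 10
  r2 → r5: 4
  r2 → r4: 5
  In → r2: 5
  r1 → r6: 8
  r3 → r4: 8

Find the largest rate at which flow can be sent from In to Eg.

19

Augment In→r1→r5→Eg: bottleneck 4, flow now 4.
Augment In→r1→r6→Eg: bottleneck 2, flow now 6.
Augment In→r2→r4→Eg: bottleneck 5, flow now 11.
Augment In→r3→r4→Eg: bottleneck 6, flow now 17.
Augment In→r3→r4→r2→r5→Eg: bottleneck 2, flow now 19. (uses reverse residual edge)
No augmenting path remains; maximum flow = 19.
In the residual graph, reachable from In: {In, r3}.
Min-cut edges: In→r1 (6), In→r2 (5), r3→r4 (8); capacity 6 + 5 + 8 = 19.
This cut is saturated, so no flow can exceed 19.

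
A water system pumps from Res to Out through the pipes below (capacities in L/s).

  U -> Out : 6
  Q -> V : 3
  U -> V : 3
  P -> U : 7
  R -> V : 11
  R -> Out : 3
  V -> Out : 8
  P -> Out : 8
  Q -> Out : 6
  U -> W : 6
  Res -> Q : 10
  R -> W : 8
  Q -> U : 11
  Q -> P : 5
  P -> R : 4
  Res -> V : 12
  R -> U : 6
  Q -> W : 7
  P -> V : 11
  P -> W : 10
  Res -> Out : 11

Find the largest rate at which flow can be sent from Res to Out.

Augment Res→Out: bottleneck 11, flow now 11.
Augment Res→Q→Out: bottleneck 6, flow now 17.
Augment Res→V→Out: bottleneck 8, flow now 25.
Augment Res→Q→P→Out: bottleneck 4, flow now 29.
No augmenting path remains; maximum flow = 29.
In the residual graph, reachable from Res: {Res, V}.
Min-cut edges: Res→Q (10), Res→Out (11), V→Out (8); capacity 10 + 11 + 8 = 29.
This cut is saturated, so no flow can exceed 29.

29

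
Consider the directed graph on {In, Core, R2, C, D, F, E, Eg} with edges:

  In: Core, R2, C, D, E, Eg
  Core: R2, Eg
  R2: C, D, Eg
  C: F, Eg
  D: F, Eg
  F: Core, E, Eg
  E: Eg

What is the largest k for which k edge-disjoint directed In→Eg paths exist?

Assign every edge capacity 1; by Menger, the answer equals the max flow.
Path In→Eg (+1); total 1.
Path In→Core→Eg (+1); total 2.
Path In→R2→Eg (+1); total 3.
Path In→C→Eg (+1); total 4.
Path In→D→Eg (+1); total 5.
Path In→E→Eg (+1); total 6.
No residual In→Eg path; max flow = 6.
Certifying cut of size 6: {In→C, In→Core, In→D, In→E, In→Eg, In→R2}.

6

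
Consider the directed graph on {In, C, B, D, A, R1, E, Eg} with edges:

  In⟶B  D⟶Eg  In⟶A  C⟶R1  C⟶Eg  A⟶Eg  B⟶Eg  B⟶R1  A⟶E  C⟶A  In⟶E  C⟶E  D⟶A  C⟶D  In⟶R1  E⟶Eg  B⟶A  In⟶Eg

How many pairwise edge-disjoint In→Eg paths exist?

4

Assign every edge capacity 1; by Menger, the answer equals the max flow.
Path In→Eg (+1); total 1.
Path In→B→Eg (+1); total 2.
Path In→A→Eg (+1); total 3.
Path In→E→Eg (+1); total 4.
No residual In→Eg path; max flow = 4.
Certifying cut of size 4: {In→A, In→B, In→E, In→Eg}.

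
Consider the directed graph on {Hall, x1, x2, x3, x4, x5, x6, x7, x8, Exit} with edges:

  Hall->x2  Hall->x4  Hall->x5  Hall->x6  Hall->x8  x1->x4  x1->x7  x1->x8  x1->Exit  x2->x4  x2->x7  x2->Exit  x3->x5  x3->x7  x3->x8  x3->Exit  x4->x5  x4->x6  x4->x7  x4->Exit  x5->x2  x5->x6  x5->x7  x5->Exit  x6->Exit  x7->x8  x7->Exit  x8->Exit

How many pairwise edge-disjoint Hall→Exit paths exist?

Assign every edge capacity 1; by Menger, the answer equals the max flow.
Path Hall→x2→Exit (+1); total 1.
Path Hall→x4→Exit (+1); total 2.
Path Hall→x5→Exit (+1); total 3.
Path Hall→x6→Exit (+1); total 4.
Path Hall→x8→Exit (+1); total 5.
No residual Hall→Exit path; max flow = 5.
Certifying cut of size 5: {Hall→x2, Hall→x4, Hall→x5, Hall→x6, Hall→x8}.

5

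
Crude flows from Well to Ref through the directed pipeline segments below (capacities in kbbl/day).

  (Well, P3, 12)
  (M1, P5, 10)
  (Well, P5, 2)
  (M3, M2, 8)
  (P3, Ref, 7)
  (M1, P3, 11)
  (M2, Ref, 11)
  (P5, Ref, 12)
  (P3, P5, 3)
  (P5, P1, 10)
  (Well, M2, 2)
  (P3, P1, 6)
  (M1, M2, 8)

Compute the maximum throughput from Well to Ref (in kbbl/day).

14

Augment Well→P3→Ref: bottleneck 7, flow now 7.
Augment Well→M2→Ref: bottleneck 2, flow now 9.
Augment Well→P5→Ref: bottleneck 2, flow now 11.
Augment Well→P3→P5→Ref: bottleneck 3, flow now 14.
No augmenting path remains; maximum flow = 14.
In the residual graph, reachable from Well: {Well, P3, P1}.
Min-cut edges: Well→M2 (2), Well→P5 (2), P3→P5 (3), P3→Ref (7); capacity 2 + 2 + 3 + 7 = 14.
This cut is saturated, so no flow can exceed 14.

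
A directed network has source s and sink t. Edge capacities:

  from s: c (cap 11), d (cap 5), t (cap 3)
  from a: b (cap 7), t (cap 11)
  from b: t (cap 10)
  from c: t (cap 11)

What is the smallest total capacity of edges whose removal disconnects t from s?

14

Augment s→t: bottleneck 3, flow now 3.
Augment s→c→t: bottleneck 11, flow now 14.
No augmenting path remains; maximum flow = 14.
By max-flow min-cut, the minimum cut capacity equals the max flow.
In the residual graph, reachable from s: {s, d}.
Min-cut edges: s→c (11), s→t (3); capacity 11 + 3 = 14.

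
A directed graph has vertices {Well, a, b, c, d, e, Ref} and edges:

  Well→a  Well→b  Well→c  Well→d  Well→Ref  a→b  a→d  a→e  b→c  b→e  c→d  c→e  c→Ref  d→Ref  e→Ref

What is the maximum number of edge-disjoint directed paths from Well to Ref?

Assign every edge capacity 1; by Menger, the answer equals the max flow.
Path Well→Ref (+1); total 1.
Path Well→c→Ref (+1); total 2.
Path Well→d→Ref (+1); total 3.
Path Well→a→e→Ref (+1); total 4.
No residual Well→Ref path; max flow = 4.
Certifying cut of size 4: {Well→Ref, c→Ref, d→Ref, e→Ref}.

4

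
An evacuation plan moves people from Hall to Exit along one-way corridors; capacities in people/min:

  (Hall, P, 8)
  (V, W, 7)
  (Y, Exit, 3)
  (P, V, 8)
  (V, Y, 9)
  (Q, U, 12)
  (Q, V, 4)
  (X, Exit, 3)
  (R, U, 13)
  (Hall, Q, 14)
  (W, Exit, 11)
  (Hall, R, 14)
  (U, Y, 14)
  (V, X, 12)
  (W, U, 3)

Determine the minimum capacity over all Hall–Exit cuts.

13

Augment Hall→P→V→W→Exit: bottleneck 7, flow now 7.
Augment Hall→P→V→X→Exit: bottleneck 1, flow now 8.
Augment Hall→Q→U→Y→Exit: bottleneck 3, flow now 11.
Augment Hall→Q→V→X→Exit: bottleneck 2, flow now 13.
No augmenting path remains; maximum flow = 13.
By max-flow min-cut, the minimum cut capacity equals the max flow.
In the residual graph, reachable from Hall: {Hall, P, Q, R, U, V, X, Y}.
Min-cut edges: V→W (7), X→Exit (3), Y→Exit (3); capacity 7 + 3 + 3 = 13.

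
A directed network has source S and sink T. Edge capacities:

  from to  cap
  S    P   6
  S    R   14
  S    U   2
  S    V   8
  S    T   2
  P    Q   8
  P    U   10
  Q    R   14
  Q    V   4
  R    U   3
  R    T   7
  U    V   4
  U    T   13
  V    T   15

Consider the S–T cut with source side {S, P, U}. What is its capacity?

49

Edges leaving {S, P, U}: S→R (14), S→V (8), S→T (2), P→Q (8), U→V (4), U→T (13).
Cut capacity = 14 + 8 + 2 + 8 + 4 + 13 = 49.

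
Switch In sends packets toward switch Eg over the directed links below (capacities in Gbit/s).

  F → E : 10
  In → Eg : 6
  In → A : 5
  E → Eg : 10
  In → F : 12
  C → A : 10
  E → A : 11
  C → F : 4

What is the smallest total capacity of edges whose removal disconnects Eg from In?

Augment In→Eg: bottleneck 6, flow now 6.
Augment In→F→E→Eg: bottleneck 10, flow now 16.
No augmenting path remains; maximum flow = 16.
By max-flow min-cut, the minimum cut capacity equals the max flow.
In the residual graph, reachable from In: {In, F, A}.
Min-cut edges: In→Eg (6), F→E (10); capacity 6 + 10 = 16.

16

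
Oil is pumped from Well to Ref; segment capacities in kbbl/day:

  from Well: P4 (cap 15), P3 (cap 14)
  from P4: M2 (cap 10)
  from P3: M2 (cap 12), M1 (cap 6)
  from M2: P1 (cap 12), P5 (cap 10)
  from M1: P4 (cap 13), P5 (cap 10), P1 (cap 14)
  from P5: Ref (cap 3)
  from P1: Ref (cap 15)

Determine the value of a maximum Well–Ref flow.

18

Augment Well→P4→M2→P5→Ref: bottleneck 3, flow now 3.
Augment Well→P4→M2→P1→Ref: bottleneck 7, flow now 10.
Augment Well→P3→M2→P1→Ref: bottleneck 5, flow now 15.
Augment Well→P3→M1→P1→Ref: bottleneck 3, flow now 18.
No augmenting path remains; maximum flow = 18.
In the residual graph, reachable from Well: {Well, P4, P3, M2, M1, P5, P1}.
Min-cut edges: P5→Ref (3), P1→Ref (15); capacity 3 + 15 = 18.
This cut is saturated, so no flow can exceed 18.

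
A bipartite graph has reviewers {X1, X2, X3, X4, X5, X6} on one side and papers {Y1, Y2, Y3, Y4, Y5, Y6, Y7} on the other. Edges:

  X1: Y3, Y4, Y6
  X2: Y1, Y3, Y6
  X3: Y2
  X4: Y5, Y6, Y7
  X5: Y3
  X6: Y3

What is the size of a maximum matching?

Unit-capacity flow: source→left, listed edges, right→sink; max matching = max flow.
Augmenting path X1→Y3 (+1); matched 1.
Augmenting path X2→Y1 (+1); matched 2.
Augmenting path X3→Y2 (+1); matched 3.
Augmenting path X4→Y5 (+1); matched 4.
Augmenting path X5→Y3→X1→Y4 (+1); matched 5.
No augmenting path remains; maximum matching = 5.
König certificate: {X1, X2, X3, X4, Y3} is a vertex cover of size 5 (every listed pair touches it), so no matching can be larger.

5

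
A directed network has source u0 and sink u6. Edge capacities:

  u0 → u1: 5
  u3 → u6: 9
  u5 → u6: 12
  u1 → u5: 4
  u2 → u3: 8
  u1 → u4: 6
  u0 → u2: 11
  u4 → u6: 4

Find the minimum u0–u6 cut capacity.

13

Augment u0→u1→u4→u6: bottleneck 4, flow now 4.
Augment u0→u1→u5→u6: bottleneck 1, flow now 5.
Augment u0→u2→u3→u6: bottleneck 8, flow now 13.
No augmenting path remains; maximum flow = 13.
By max-flow min-cut, the minimum cut capacity equals the max flow.
In the residual graph, reachable from u0: {u0, u2}.
Min-cut edges: u0→u1 (5), u2→u3 (8); capacity 5 + 8 = 13.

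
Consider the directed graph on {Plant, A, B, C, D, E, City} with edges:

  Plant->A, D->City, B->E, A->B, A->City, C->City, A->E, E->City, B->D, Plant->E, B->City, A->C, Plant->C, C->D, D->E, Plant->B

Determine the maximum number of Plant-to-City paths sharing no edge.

4

Assign every edge capacity 1; by Menger, the answer equals the max flow.
Path Plant→A→City (+1); total 1.
Path Plant→B→City (+1); total 2.
Path Plant→C→City (+1); total 3.
Path Plant→E→City (+1); total 4.
No residual Plant→City path; max flow = 4.
Certifying cut of size 4: {Plant→A, Plant→B, Plant→C, Plant→E}.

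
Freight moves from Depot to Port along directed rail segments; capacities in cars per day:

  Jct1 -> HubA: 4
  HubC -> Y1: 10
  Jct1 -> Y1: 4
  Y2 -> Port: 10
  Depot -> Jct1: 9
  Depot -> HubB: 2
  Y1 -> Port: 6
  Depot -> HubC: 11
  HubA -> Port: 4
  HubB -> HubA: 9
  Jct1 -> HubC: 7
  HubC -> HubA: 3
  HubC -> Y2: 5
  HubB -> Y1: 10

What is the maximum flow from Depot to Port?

15

Augment Depot→HubC→Y2→Port: bottleneck 5, flow now 5.
Augment Depot→HubC→Y1→Port: bottleneck 6, flow now 11.
Augment Depot→Jct1→HubA→Port: bottleneck 4, flow now 15.
No augmenting path remains; maximum flow = 15.
In the residual graph, reachable from Depot: {Depot, HubC, Jct1, HubB, Y1, HubA}.
Min-cut edges: HubC→Y2 (5), Y1→Port (6), HubA→Port (4); capacity 5 + 6 + 4 = 15.
This cut is saturated, so no flow can exceed 15.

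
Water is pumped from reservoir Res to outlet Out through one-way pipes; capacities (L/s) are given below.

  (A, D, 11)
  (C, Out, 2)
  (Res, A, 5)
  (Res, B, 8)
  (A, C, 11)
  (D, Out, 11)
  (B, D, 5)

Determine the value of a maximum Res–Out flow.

Augment Res→A→C→Out: bottleneck 2, flow now 2.
Augment Res→A→D→Out: bottleneck 3, flow now 5.
Augment Res→B→D→Out: bottleneck 5, flow now 10.
No augmenting path remains; maximum flow = 10.
In the residual graph, reachable from Res: {Res, B}.
Min-cut edges: Res→A (5), B→D (5); capacity 5 + 5 = 10.
This cut is saturated, so no flow can exceed 10.

10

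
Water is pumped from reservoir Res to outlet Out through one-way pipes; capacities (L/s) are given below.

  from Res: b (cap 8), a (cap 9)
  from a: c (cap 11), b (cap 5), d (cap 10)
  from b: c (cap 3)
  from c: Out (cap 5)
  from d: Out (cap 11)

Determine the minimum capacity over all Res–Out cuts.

Augment Res→a→c→Out: bottleneck 5, flow now 5.
Augment Res→a→d→Out: bottleneck 4, flow now 9.
Augment Res→b→c→a→d→Out: bottleneck 3, flow now 12. (uses reverse residual edge)
No augmenting path remains; maximum flow = 12.
By max-flow min-cut, the minimum cut capacity equals the max flow.
In the residual graph, reachable from Res: {Res, b}.
Min-cut edges: Res→a (9), b→c (3); capacity 9 + 3 = 12.

12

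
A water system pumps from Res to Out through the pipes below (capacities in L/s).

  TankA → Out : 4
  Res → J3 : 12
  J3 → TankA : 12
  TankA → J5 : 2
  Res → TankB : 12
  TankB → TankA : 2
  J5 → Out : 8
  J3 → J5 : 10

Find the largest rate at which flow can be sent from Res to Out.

12

Augment Res→TankB→TankA→Out: bottleneck 2, flow now 2.
Augment Res→J3→TankA→Out: bottleneck 2, flow now 4.
Augment Res→J3→J5→Out: bottleneck 8, flow now 12.
No augmenting path remains; maximum flow = 12.
In the residual graph, reachable from Res: {Res, TankB, J3, TankA, J5}.
Min-cut edges: TankA→Out (4), J5→Out (8); capacity 4 + 8 = 12.
This cut is saturated, so no flow can exceed 12.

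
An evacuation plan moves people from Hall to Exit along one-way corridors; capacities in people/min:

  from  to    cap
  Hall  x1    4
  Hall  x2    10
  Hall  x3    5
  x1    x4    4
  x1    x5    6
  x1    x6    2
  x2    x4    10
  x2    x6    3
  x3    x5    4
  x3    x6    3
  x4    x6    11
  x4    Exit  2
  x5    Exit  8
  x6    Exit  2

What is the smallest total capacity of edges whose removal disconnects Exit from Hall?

12

Augment Hall→x1→x4→Exit: bottleneck 2, flow now 2.
Augment Hall→x1→x5→Exit: bottleneck 2, flow now 4.
Augment Hall→x2→x6→Exit: bottleneck 2, flow now 6.
Augment Hall→x3→x5→Exit: bottleneck 4, flow now 10.
Augment Hall→x2→x4→x1→x5→Exit: bottleneck 2, flow now 12. (uses reverse residual edge)
No augmenting path remains; maximum flow = 12.
By max-flow min-cut, the minimum cut capacity equals the max flow.
In the residual graph, reachable from Hall: {Hall, x2, x3, x4, x6}.
Min-cut edges: Hall→x1 (4), x3→x5 (4), x4→Exit (2), x6→Exit (2); capacity 4 + 4 + 2 + 2 = 12.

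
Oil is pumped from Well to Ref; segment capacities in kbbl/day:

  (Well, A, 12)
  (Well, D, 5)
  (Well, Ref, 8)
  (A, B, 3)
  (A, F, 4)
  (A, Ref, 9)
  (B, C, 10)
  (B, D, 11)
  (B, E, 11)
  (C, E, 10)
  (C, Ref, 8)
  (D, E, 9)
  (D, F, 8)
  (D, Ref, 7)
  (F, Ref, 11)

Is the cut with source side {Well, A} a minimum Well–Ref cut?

No — its capacity is 29, but the minimum cut has capacity 25.

Given cut capacity: 5 + 8 + 3 + 4 + 9 = 29.
Augment Well→Ref: bottleneck 8, flow now 8.
Augment Well→A→Ref: bottleneck 9, flow now 17.
Augment Well→D→Ref: bottleneck 5, flow now 22.
Augment Well→A→F→Ref: bottleneck 3, flow now 25.
No augmenting path remains; maximum flow = 25.
In the residual graph, reachable from Well: {Well}.
Min-cut edges: Well→A (12), Well→D (5), Well→Ref (8); capacity 12 + 5 + 8 = 25.
Cut capacity 29 exceeds the max flow 25, so it is not minimum.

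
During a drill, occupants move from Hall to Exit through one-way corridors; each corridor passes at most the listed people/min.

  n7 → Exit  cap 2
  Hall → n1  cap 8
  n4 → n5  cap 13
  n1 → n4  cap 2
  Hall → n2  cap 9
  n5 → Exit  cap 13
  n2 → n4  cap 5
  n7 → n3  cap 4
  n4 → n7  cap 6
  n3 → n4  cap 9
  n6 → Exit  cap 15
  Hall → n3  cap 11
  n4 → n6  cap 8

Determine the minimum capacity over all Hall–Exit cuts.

16

Augment Hall→n1→n4→n5→Exit: bottleneck 2, flow now 2.
Augment Hall→n2→n4→n5→Exit: bottleneck 5, flow now 7.
Augment Hall→n3→n4→n5→Exit: bottleneck 6, flow now 13.
Augment Hall→n3→n4→n6→Exit: bottleneck 3, flow now 16.
No augmenting path remains; maximum flow = 16.
By max-flow min-cut, the minimum cut capacity equals the max flow.
In the residual graph, reachable from Hall: {Hall, n1, n2, n3}.
Min-cut edges: n1→n4 (2), n2→n4 (5), n3→n4 (9); capacity 2 + 5 + 9 = 16.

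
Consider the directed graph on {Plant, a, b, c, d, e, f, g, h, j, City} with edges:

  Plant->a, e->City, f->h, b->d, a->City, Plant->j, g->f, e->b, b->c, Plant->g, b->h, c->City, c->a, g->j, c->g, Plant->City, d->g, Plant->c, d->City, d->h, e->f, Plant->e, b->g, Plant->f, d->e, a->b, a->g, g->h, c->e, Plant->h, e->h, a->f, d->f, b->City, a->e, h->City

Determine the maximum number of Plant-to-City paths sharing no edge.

5

Assign every edge capacity 1; by Menger, the answer equals the max flow.
Path Plant→City (+1); total 1.
Path Plant→a→City (+1); total 2.
Path Plant→c→City (+1); total 3.
Path Plant→e→City (+1); total 4.
Path Plant→h→City (+1); total 5.
No residual Plant→City path; max flow = 5.
Certifying cut of size 5: {Plant→City, Plant→a, Plant→c, Plant→e, h→City}.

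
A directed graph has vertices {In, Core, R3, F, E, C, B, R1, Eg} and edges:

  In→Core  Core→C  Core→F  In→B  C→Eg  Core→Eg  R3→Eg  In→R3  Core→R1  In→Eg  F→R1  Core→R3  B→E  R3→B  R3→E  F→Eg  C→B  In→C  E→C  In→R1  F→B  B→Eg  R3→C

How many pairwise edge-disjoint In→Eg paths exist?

Assign every edge capacity 1; by Menger, the answer equals the max flow.
Path In→Eg (+1); total 1.
Path In→Core→Eg (+1); total 2.
Path In→R3→Eg (+1); total 3.
Path In→C→Eg (+1); total 4.
Path In→B→Eg (+1); total 5.
No residual In→Eg path; max flow = 5.
Certifying cut of size 5: {In→B, In→C, In→Core, In→Eg, In→R3}.

5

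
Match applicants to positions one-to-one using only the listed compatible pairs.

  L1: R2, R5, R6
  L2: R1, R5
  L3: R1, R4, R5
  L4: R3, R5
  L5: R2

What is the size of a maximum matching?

5

Unit-capacity flow: source→left, listed edges, right→sink; max matching = max flow.
Augmenting path L1→R2 (+1); matched 1.
Augmenting path L2→R1 (+1); matched 2.
Augmenting path L3→R4 (+1); matched 3.
Augmenting path L4→R3 (+1); matched 4.
Augmenting path L5→R2→L1→R5 (+1); matched 5.
No augmenting path remains; maximum matching = 5.
König certificate: {L1, L2, L3, L4, L5} is a vertex cover of size 5 (every listed pair touches it), so no matching can be larger.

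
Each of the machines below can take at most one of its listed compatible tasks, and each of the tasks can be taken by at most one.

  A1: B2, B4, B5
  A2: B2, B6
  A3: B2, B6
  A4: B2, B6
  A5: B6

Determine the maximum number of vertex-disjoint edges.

Unit-capacity flow: source→left, listed edges, right→sink; max matching = max flow.
Augmenting path A1→B2 (+1); matched 1.
Augmenting path A2→B6 (+1); matched 2.
Augmenting path A3→B2→A1→B4 (+1); matched 3.
No augmenting path remains; maximum matching = 3.
König certificate: {A1, B2, B6} is a vertex cover of size 3 (every listed pair touches it), so no matching can be larger.

3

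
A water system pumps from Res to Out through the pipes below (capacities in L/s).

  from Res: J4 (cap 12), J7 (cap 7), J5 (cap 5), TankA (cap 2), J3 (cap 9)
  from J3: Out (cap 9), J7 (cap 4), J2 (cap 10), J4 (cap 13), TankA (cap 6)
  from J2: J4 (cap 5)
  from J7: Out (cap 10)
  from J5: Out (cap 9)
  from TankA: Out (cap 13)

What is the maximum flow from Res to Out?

Augment Res→J3→Out: bottleneck 9, flow now 9.
Augment Res→J7→Out: bottleneck 7, flow now 16.
Augment Res→J5→Out: bottleneck 5, flow now 21.
Augment Res→TankA→Out: bottleneck 2, flow now 23.
No augmenting path remains; maximum flow = 23.
In the residual graph, reachable from Res: {Res, J4}.
Min-cut edges: Res→J3 (9), Res→J7 (7), Res→J5 (5), Res→TankA (2); capacity 9 + 7 + 5 + 2 = 23.
This cut is saturated, so no flow can exceed 23.

23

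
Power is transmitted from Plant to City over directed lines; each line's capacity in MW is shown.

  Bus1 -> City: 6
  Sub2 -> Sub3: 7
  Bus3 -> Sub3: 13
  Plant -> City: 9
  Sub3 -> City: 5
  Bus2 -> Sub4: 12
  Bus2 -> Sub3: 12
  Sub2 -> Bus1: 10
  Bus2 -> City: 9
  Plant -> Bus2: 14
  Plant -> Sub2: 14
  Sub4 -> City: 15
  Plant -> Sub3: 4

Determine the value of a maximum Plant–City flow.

34

Augment Plant→City: bottleneck 9, flow now 9.
Augment Plant→Bus2→City: bottleneck 9, flow now 18.
Augment Plant→Sub3→City: bottleneck 4, flow now 22.
Augment Plant→Bus2→Sub3→City: bottleneck 1, flow now 23.
Augment Plant→Bus2→Sub4→City: bottleneck 4, flow now 27.
Augment Plant→Sub2→Bus1→City: bottleneck 6, flow now 33.
Augment Plant→Sub2→Sub3→Bus2→Sub4→City: bottleneck 1, flow now 34. (uses reverse residual edge)
No augmenting path remains; maximum flow = 34.
In the residual graph, reachable from Plant: {Plant, Sub2, Bus1, Sub3}.
Min-cut edges: Plant→Bus2 (14), Plant→City (9), Bus1→City (6), Sub3→City (5); capacity 14 + 9 + 6 + 5 = 34.
This cut is saturated, so no flow can exceed 34.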